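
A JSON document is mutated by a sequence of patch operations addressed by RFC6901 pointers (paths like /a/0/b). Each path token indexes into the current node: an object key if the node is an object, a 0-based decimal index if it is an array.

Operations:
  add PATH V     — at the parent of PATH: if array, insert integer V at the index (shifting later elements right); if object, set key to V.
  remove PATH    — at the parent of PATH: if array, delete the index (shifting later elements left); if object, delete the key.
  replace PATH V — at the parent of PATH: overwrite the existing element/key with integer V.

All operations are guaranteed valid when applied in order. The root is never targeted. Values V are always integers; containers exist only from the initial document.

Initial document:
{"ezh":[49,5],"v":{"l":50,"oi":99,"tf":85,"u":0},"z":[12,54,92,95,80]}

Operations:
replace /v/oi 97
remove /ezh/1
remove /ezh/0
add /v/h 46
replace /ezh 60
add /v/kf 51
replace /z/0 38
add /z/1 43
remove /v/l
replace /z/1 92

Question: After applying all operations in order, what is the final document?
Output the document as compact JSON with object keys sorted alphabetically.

Answer: {"ezh":60,"v":{"h":46,"kf":51,"oi":97,"tf":85,"u":0},"z":[38,92,54,92,95,80]}

Derivation:
After op 1 (replace /v/oi 97): {"ezh":[49,5],"v":{"l":50,"oi":97,"tf":85,"u":0},"z":[12,54,92,95,80]}
After op 2 (remove /ezh/1): {"ezh":[49],"v":{"l":50,"oi":97,"tf":85,"u":0},"z":[12,54,92,95,80]}
After op 3 (remove /ezh/0): {"ezh":[],"v":{"l":50,"oi":97,"tf":85,"u":0},"z":[12,54,92,95,80]}
After op 4 (add /v/h 46): {"ezh":[],"v":{"h":46,"l":50,"oi":97,"tf":85,"u":0},"z":[12,54,92,95,80]}
After op 5 (replace /ezh 60): {"ezh":60,"v":{"h":46,"l":50,"oi":97,"tf":85,"u":0},"z":[12,54,92,95,80]}
After op 6 (add /v/kf 51): {"ezh":60,"v":{"h":46,"kf":51,"l":50,"oi":97,"tf":85,"u":0},"z":[12,54,92,95,80]}
After op 7 (replace /z/0 38): {"ezh":60,"v":{"h":46,"kf":51,"l":50,"oi":97,"tf":85,"u":0},"z":[38,54,92,95,80]}
After op 8 (add /z/1 43): {"ezh":60,"v":{"h":46,"kf":51,"l":50,"oi":97,"tf":85,"u":0},"z":[38,43,54,92,95,80]}
After op 9 (remove /v/l): {"ezh":60,"v":{"h":46,"kf":51,"oi":97,"tf":85,"u":0},"z":[38,43,54,92,95,80]}
After op 10 (replace /z/1 92): {"ezh":60,"v":{"h":46,"kf":51,"oi":97,"tf":85,"u":0},"z":[38,92,54,92,95,80]}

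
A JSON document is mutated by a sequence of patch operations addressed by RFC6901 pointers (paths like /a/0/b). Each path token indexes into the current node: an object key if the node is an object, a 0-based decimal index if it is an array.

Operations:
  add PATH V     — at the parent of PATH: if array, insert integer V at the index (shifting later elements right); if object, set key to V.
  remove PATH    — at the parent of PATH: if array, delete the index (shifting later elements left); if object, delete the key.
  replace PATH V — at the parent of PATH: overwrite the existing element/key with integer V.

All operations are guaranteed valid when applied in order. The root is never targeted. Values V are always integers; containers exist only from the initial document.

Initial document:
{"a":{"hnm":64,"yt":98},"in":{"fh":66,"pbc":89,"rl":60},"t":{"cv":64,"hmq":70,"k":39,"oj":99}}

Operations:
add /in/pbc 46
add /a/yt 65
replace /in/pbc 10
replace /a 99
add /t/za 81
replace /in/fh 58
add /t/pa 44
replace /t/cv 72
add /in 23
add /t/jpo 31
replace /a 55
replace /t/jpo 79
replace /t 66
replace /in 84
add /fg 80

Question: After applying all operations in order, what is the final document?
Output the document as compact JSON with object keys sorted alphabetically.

Answer: {"a":55,"fg":80,"in":84,"t":66}

Derivation:
After op 1 (add /in/pbc 46): {"a":{"hnm":64,"yt":98},"in":{"fh":66,"pbc":46,"rl":60},"t":{"cv":64,"hmq":70,"k":39,"oj":99}}
After op 2 (add /a/yt 65): {"a":{"hnm":64,"yt":65},"in":{"fh":66,"pbc":46,"rl":60},"t":{"cv":64,"hmq":70,"k":39,"oj":99}}
After op 3 (replace /in/pbc 10): {"a":{"hnm":64,"yt":65},"in":{"fh":66,"pbc":10,"rl":60},"t":{"cv":64,"hmq":70,"k":39,"oj":99}}
After op 4 (replace /a 99): {"a":99,"in":{"fh":66,"pbc":10,"rl":60},"t":{"cv":64,"hmq":70,"k":39,"oj":99}}
After op 5 (add /t/za 81): {"a":99,"in":{"fh":66,"pbc":10,"rl":60},"t":{"cv":64,"hmq":70,"k":39,"oj":99,"za":81}}
After op 6 (replace /in/fh 58): {"a":99,"in":{"fh":58,"pbc":10,"rl":60},"t":{"cv":64,"hmq":70,"k":39,"oj":99,"za":81}}
After op 7 (add /t/pa 44): {"a":99,"in":{"fh":58,"pbc":10,"rl":60},"t":{"cv":64,"hmq":70,"k":39,"oj":99,"pa":44,"za":81}}
After op 8 (replace /t/cv 72): {"a":99,"in":{"fh":58,"pbc":10,"rl":60},"t":{"cv":72,"hmq":70,"k":39,"oj":99,"pa":44,"za":81}}
After op 9 (add /in 23): {"a":99,"in":23,"t":{"cv":72,"hmq":70,"k":39,"oj":99,"pa":44,"za":81}}
After op 10 (add /t/jpo 31): {"a":99,"in":23,"t":{"cv":72,"hmq":70,"jpo":31,"k":39,"oj":99,"pa":44,"za":81}}
After op 11 (replace /a 55): {"a":55,"in":23,"t":{"cv":72,"hmq":70,"jpo":31,"k":39,"oj":99,"pa":44,"za":81}}
After op 12 (replace /t/jpo 79): {"a":55,"in":23,"t":{"cv":72,"hmq":70,"jpo":79,"k":39,"oj":99,"pa":44,"za":81}}
After op 13 (replace /t 66): {"a":55,"in":23,"t":66}
After op 14 (replace /in 84): {"a":55,"in":84,"t":66}
After op 15 (add /fg 80): {"a":55,"fg":80,"in":84,"t":66}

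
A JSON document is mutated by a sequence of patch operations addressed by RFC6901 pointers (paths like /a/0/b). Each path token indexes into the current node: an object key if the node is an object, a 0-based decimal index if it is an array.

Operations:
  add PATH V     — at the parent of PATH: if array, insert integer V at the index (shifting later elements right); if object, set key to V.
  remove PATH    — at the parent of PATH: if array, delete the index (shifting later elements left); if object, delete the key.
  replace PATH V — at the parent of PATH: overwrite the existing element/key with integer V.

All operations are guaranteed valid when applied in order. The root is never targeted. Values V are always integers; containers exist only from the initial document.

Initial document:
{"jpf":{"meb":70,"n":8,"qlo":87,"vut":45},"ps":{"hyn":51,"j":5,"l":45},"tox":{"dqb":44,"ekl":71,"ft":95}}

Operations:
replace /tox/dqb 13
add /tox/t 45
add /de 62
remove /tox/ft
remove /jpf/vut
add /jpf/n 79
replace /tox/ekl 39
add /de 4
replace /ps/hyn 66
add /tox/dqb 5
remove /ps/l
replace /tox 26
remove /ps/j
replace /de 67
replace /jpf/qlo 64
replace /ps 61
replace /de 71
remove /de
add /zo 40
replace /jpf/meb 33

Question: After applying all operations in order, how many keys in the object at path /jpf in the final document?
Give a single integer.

Answer: 3

Derivation:
After op 1 (replace /tox/dqb 13): {"jpf":{"meb":70,"n":8,"qlo":87,"vut":45},"ps":{"hyn":51,"j":5,"l":45},"tox":{"dqb":13,"ekl":71,"ft":95}}
After op 2 (add /tox/t 45): {"jpf":{"meb":70,"n":8,"qlo":87,"vut":45},"ps":{"hyn":51,"j":5,"l":45},"tox":{"dqb":13,"ekl":71,"ft":95,"t":45}}
After op 3 (add /de 62): {"de":62,"jpf":{"meb":70,"n":8,"qlo":87,"vut":45},"ps":{"hyn":51,"j":5,"l":45},"tox":{"dqb":13,"ekl":71,"ft":95,"t":45}}
After op 4 (remove /tox/ft): {"de":62,"jpf":{"meb":70,"n":8,"qlo":87,"vut":45},"ps":{"hyn":51,"j":5,"l":45},"tox":{"dqb":13,"ekl":71,"t":45}}
After op 5 (remove /jpf/vut): {"de":62,"jpf":{"meb":70,"n":8,"qlo":87},"ps":{"hyn":51,"j":5,"l":45},"tox":{"dqb":13,"ekl":71,"t":45}}
After op 6 (add /jpf/n 79): {"de":62,"jpf":{"meb":70,"n":79,"qlo":87},"ps":{"hyn":51,"j":5,"l":45},"tox":{"dqb":13,"ekl":71,"t":45}}
After op 7 (replace /tox/ekl 39): {"de":62,"jpf":{"meb":70,"n":79,"qlo":87},"ps":{"hyn":51,"j":5,"l":45},"tox":{"dqb":13,"ekl":39,"t":45}}
After op 8 (add /de 4): {"de":4,"jpf":{"meb":70,"n":79,"qlo":87},"ps":{"hyn":51,"j":5,"l":45},"tox":{"dqb":13,"ekl":39,"t":45}}
After op 9 (replace /ps/hyn 66): {"de":4,"jpf":{"meb":70,"n":79,"qlo":87},"ps":{"hyn":66,"j":5,"l":45},"tox":{"dqb":13,"ekl":39,"t":45}}
After op 10 (add /tox/dqb 5): {"de":4,"jpf":{"meb":70,"n":79,"qlo":87},"ps":{"hyn":66,"j":5,"l":45},"tox":{"dqb":5,"ekl":39,"t":45}}
After op 11 (remove /ps/l): {"de":4,"jpf":{"meb":70,"n":79,"qlo":87},"ps":{"hyn":66,"j":5},"tox":{"dqb":5,"ekl":39,"t":45}}
After op 12 (replace /tox 26): {"de":4,"jpf":{"meb":70,"n":79,"qlo":87},"ps":{"hyn":66,"j":5},"tox":26}
After op 13 (remove /ps/j): {"de":4,"jpf":{"meb":70,"n":79,"qlo":87},"ps":{"hyn":66},"tox":26}
After op 14 (replace /de 67): {"de":67,"jpf":{"meb":70,"n":79,"qlo":87},"ps":{"hyn":66},"tox":26}
After op 15 (replace /jpf/qlo 64): {"de":67,"jpf":{"meb":70,"n":79,"qlo":64},"ps":{"hyn":66},"tox":26}
After op 16 (replace /ps 61): {"de":67,"jpf":{"meb":70,"n":79,"qlo":64},"ps":61,"tox":26}
After op 17 (replace /de 71): {"de":71,"jpf":{"meb":70,"n":79,"qlo":64},"ps":61,"tox":26}
After op 18 (remove /de): {"jpf":{"meb":70,"n":79,"qlo":64},"ps":61,"tox":26}
After op 19 (add /zo 40): {"jpf":{"meb":70,"n":79,"qlo":64},"ps":61,"tox":26,"zo":40}
After op 20 (replace /jpf/meb 33): {"jpf":{"meb":33,"n":79,"qlo":64},"ps":61,"tox":26,"zo":40}
Size at path /jpf: 3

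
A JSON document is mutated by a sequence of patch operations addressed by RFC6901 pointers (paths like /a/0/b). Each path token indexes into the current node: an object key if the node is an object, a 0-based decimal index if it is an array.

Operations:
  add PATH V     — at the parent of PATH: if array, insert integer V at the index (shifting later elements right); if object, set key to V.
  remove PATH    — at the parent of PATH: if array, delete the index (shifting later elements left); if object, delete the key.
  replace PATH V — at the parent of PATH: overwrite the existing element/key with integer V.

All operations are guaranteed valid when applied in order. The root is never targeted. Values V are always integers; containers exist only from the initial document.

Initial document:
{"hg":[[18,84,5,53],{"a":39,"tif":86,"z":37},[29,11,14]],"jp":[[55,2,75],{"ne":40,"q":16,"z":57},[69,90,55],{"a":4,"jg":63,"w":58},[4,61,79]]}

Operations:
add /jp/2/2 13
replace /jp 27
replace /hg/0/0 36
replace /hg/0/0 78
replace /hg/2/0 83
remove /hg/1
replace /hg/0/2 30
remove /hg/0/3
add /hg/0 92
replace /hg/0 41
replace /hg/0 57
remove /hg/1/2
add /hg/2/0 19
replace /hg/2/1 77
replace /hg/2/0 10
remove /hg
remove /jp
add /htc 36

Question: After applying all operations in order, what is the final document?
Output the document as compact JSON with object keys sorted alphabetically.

Answer: {"htc":36}

Derivation:
After op 1 (add /jp/2/2 13): {"hg":[[18,84,5,53],{"a":39,"tif":86,"z":37},[29,11,14]],"jp":[[55,2,75],{"ne":40,"q":16,"z":57},[69,90,13,55],{"a":4,"jg":63,"w":58},[4,61,79]]}
After op 2 (replace /jp 27): {"hg":[[18,84,5,53],{"a":39,"tif":86,"z":37},[29,11,14]],"jp":27}
After op 3 (replace /hg/0/0 36): {"hg":[[36,84,5,53],{"a":39,"tif":86,"z":37},[29,11,14]],"jp":27}
After op 4 (replace /hg/0/0 78): {"hg":[[78,84,5,53],{"a":39,"tif":86,"z":37},[29,11,14]],"jp":27}
After op 5 (replace /hg/2/0 83): {"hg":[[78,84,5,53],{"a":39,"tif":86,"z":37},[83,11,14]],"jp":27}
After op 6 (remove /hg/1): {"hg":[[78,84,5,53],[83,11,14]],"jp":27}
After op 7 (replace /hg/0/2 30): {"hg":[[78,84,30,53],[83,11,14]],"jp":27}
After op 8 (remove /hg/0/3): {"hg":[[78,84,30],[83,11,14]],"jp":27}
After op 9 (add /hg/0 92): {"hg":[92,[78,84,30],[83,11,14]],"jp":27}
After op 10 (replace /hg/0 41): {"hg":[41,[78,84,30],[83,11,14]],"jp":27}
After op 11 (replace /hg/0 57): {"hg":[57,[78,84,30],[83,11,14]],"jp":27}
After op 12 (remove /hg/1/2): {"hg":[57,[78,84],[83,11,14]],"jp":27}
After op 13 (add /hg/2/0 19): {"hg":[57,[78,84],[19,83,11,14]],"jp":27}
After op 14 (replace /hg/2/1 77): {"hg":[57,[78,84],[19,77,11,14]],"jp":27}
After op 15 (replace /hg/2/0 10): {"hg":[57,[78,84],[10,77,11,14]],"jp":27}
After op 16 (remove /hg): {"jp":27}
After op 17 (remove /jp): {}
After op 18 (add /htc 36): {"htc":36}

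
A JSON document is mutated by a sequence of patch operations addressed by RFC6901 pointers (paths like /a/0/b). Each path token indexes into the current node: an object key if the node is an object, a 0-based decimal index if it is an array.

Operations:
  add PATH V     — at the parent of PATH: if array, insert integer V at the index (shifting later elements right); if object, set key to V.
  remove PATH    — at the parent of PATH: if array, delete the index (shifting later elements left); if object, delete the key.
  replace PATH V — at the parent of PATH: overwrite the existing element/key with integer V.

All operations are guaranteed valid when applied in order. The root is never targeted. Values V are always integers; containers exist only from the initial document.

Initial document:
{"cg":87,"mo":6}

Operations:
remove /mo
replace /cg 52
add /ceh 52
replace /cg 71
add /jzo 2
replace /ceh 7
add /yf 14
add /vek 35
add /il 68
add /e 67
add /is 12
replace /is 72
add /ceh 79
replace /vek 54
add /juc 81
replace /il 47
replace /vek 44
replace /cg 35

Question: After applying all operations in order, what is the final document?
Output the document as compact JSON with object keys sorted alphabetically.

After op 1 (remove /mo): {"cg":87}
After op 2 (replace /cg 52): {"cg":52}
After op 3 (add /ceh 52): {"ceh":52,"cg":52}
After op 4 (replace /cg 71): {"ceh":52,"cg":71}
After op 5 (add /jzo 2): {"ceh":52,"cg":71,"jzo":2}
After op 6 (replace /ceh 7): {"ceh":7,"cg":71,"jzo":2}
After op 7 (add /yf 14): {"ceh":7,"cg":71,"jzo":2,"yf":14}
After op 8 (add /vek 35): {"ceh":7,"cg":71,"jzo":2,"vek":35,"yf":14}
After op 9 (add /il 68): {"ceh":7,"cg":71,"il":68,"jzo":2,"vek":35,"yf":14}
After op 10 (add /e 67): {"ceh":7,"cg":71,"e":67,"il":68,"jzo":2,"vek":35,"yf":14}
After op 11 (add /is 12): {"ceh":7,"cg":71,"e":67,"il":68,"is":12,"jzo":2,"vek":35,"yf":14}
After op 12 (replace /is 72): {"ceh":7,"cg":71,"e":67,"il":68,"is":72,"jzo":2,"vek":35,"yf":14}
After op 13 (add /ceh 79): {"ceh":79,"cg":71,"e":67,"il":68,"is":72,"jzo":2,"vek":35,"yf":14}
After op 14 (replace /vek 54): {"ceh":79,"cg":71,"e":67,"il":68,"is":72,"jzo":2,"vek":54,"yf":14}
After op 15 (add /juc 81): {"ceh":79,"cg":71,"e":67,"il":68,"is":72,"juc":81,"jzo":2,"vek":54,"yf":14}
After op 16 (replace /il 47): {"ceh":79,"cg":71,"e":67,"il":47,"is":72,"juc":81,"jzo":2,"vek":54,"yf":14}
After op 17 (replace /vek 44): {"ceh":79,"cg":71,"e":67,"il":47,"is":72,"juc":81,"jzo":2,"vek":44,"yf":14}
After op 18 (replace /cg 35): {"ceh":79,"cg":35,"e":67,"il":47,"is":72,"juc":81,"jzo":2,"vek":44,"yf":14}

Answer: {"ceh":79,"cg":35,"e":67,"il":47,"is":72,"juc":81,"jzo":2,"vek":44,"yf":14}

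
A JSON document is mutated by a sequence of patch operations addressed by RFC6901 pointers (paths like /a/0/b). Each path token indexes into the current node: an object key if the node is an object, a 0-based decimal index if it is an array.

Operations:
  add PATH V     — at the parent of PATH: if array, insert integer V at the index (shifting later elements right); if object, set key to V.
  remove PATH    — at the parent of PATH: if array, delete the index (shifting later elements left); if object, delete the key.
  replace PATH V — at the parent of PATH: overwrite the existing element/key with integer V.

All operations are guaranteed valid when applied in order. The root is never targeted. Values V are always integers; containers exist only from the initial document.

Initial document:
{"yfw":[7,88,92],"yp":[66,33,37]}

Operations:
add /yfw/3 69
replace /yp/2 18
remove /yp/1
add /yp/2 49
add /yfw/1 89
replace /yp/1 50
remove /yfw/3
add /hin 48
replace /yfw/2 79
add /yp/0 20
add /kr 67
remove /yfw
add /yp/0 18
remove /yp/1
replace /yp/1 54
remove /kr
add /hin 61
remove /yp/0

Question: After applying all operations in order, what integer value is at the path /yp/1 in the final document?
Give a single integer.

Answer: 50

Derivation:
After op 1 (add /yfw/3 69): {"yfw":[7,88,92,69],"yp":[66,33,37]}
After op 2 (replace /yp/2 18): {"yfw":[7,88,92,69],"yp":[66,33,18]}
After op 3 (remove /yp/1): {"yfw":[7,88,92,69],"yp":[66,18]}
After op 4 (add /yp/2 49): {"yfw":[7,88,92,69],"yp":[66,18,49]}
After op 5 (add /yfw/1 89): {"yfw":[7,89,88,92,69],"yp":[66,18,49]}
After op 6 (replace /yp/1 50): {"yfw":[7,89,88,92,69],"yp":[66,50,49]}
After op 7 (remove /yfw/3): {"yfw":[7,89,88,69],"yp":[66,50,49]}
After op 8 (add /hin 48): {"hin":48,"yfw":[7,89,88,69],"yp":[66,50,49]}
After op 9 (replace /yfw/2 79): {"hin":48,"yfw":[7,89,79,69],"yp":[66,50,49]}
After op 10 (add /yp/0 20): {"hin":48,"yfw":[7,89,79,69],"yp":[20,66,50,49]}
After op 11 (add /kr 67): {"hin":48,"kr":67,"yfw":[7,89,79,69],"yp":[20,66,50,49]}
After op 12 (remove /yfw): {"hin":48,"kr":67,"yp":[20,66,50,49]}
After op 13 (add /yp/0 18): {"hin":48,"kr":67,"yp":[18,20,66,50,49]}
After op 14 (remove /yp/1): {"hin":48,"kr":67,"yp":[18,66,50,49]}
After op 15 (replace /yp/1 54): {"hin":48,"kr":67,"yp":[18,54,50,49]}
After op 16 (remove /kr): {"hin":48,"yp":[18,54,50,49]}
After op 17 (add /hin 61): {"hin":61,"yp":[18,54,50,49]}
After op 18 (remove /yp/0): {"hin":61,"yp":[54,50,49]}
Value at /yp/1: 50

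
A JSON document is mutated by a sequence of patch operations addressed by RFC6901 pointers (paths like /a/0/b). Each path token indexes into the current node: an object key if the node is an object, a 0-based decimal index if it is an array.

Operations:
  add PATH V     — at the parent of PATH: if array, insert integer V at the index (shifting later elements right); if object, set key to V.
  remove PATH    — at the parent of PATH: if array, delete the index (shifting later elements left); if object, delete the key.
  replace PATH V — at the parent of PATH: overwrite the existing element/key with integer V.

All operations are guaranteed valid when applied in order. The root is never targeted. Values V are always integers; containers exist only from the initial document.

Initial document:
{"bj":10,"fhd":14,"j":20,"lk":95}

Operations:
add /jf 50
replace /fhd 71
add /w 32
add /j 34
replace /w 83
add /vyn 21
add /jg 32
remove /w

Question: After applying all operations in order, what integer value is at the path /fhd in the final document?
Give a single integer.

Answer: 71

Derivation:
After op 1 (add /jf 50): {"bj":10,"fhd":14,"j":20,"jf":50,"lk":95}
After op 2 (replace /fhd 71): {"bj":10,"fhd":71,"j":20,"jf":50,"lk":95}
After op 3 (add /w 32): {"bj":10,"fhd":71,"j":20,"jf":50,"lk":95,"w":32}
After op 4 (add /j 34): {"bj":10,"fhd":71,"j":34,"jf":50,"lk":95,"w":32}
After op 5 (replace /w 83): {"bj":10,"fhd":71,"j":34,"jf":50,"lk":95,"w":83}
After op 6 (add /vyn 21): {"bj":10,"fhd":71,"j":34,"jf":50,"lk":95,"vyn":21,"w":83}
After op 7 (add /jg 32): {"bj":10,"fhd":71,"j":34,"jf":50,"jg":32,"lk":95,"vyn":21,"w":83}
After op 8 (remove /w): {"bj":10,"fhd":71,"j":34,"jf":50,"jg":32,"lk":95,"vyn":21}
Value at /fhd: 71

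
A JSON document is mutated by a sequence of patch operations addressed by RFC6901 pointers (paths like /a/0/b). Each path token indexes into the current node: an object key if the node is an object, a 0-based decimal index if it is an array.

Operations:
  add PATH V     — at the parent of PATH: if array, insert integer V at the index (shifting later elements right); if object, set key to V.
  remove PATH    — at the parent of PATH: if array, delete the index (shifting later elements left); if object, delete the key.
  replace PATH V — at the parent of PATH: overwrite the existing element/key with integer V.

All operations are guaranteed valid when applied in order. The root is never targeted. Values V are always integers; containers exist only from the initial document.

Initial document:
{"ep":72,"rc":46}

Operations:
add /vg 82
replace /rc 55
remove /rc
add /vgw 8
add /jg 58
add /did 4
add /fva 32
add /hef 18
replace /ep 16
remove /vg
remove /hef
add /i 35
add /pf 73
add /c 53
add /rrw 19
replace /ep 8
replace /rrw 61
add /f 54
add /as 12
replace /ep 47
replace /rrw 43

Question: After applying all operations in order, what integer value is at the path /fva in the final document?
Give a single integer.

Answer: 32

Derivation:
After op 1 (add /vg 82): {"ep":72,"rc":46,"vg":82}
After op 2 (replace /rc 55): {"ep":72,"rc":55,"vg":82}
After op 3 (remove /rc): {"ep":72,"vg":82}
After op 4 (add /vgw 8): {"ep":72,"vg":82,"vgw":8}
After op 5 (add /jg 58): {"ep":72,"jg":58,"vg":82,"vgw":8}
After op 6 (add /did 4): {"did":4,"ep":72,"jg":58,"vg":82,"vgw":8}
After op 7 (add /fva 32): {"did":4,"ep":72,"fva":32,"jg":58,"vg":82,"vgw":8}
After op 8 (add /hef 18): {"did":4,"ep":72,"fva":32,"hef":18,"jg":58,"vg":82,"vgw":8}
After op 9 (replace /ep 16): {"did":4,"ep":16,"fva":32,"hef":18,"jg":58,"vg":82,"vgw":8}
After op 10 (remove /vg): {"did":4,"ep":16,"fva":32,"hef":18,"jg":58,"vgw":8}
After op 11 (remove /hef): {"did":4,"ep":16,"fva":32,"jg":58,"vgw":8}
After op 12 (add /i 35): {"did":4,"ep":16,"fva":32,"i":35,"jg":58,"vgw":8}
After op 13 (add /pf 73): {"did":4,"ep":16,"fva":32,"i":35,"jg":58,"pf":73,"vgw":8}
After op 14 (add /c 53): {"c":53,"did":4,"ep":16,"fva":32,"i":35,"jg":58,"pf":73,"vgw":8}
After op 15 (add /rrw 19): {"c":53,"did":4,"ep":16,"fva":32,"i":35,"jg":58,"pf":73,"rrw":19,"vgw":8}
After op 16 (replace /ep 8): {"c":53,"did":4,"ep":8,"fva":32,"i":35,"jg":58,"pf":73,"rrw":19,"vgw":8}
After op 17 (replace /rrw 61): {"c":53,"did":4,"ep":8,"fva":32,"i":35,"jg":58,"pf":73,"rrw":61,"vgw":8}
After op 18 (add /f 54): {"c":53,"did":4,"ep":8,"f":54,"fva":32,"i":35,"jg":58,"pf":73,"rrw":61,"vgw":8}
After op 19 (add /as 12): {"as":12,"c":53,"did":4,"ep":8,"f":54,"fva":32,"i":35,"jg":58,"pf":73,"rrw":61,"vgw":8}
After op 20 (replace /ep 47): {"as":12,"c":53,"did":4,"ep":47,"f":54,"fva":32,"i":35,"jg":58,"pf":73,"rrw":61,"vgw":8}
After op 21 (replace /rrw 43): {"as":12,"c":53,"did":4,"ep":47,"f":54,"fva":32,"i":35,"jg":58,"pf":73,"rrw":43,"vgw":8}
Value at /fva: 32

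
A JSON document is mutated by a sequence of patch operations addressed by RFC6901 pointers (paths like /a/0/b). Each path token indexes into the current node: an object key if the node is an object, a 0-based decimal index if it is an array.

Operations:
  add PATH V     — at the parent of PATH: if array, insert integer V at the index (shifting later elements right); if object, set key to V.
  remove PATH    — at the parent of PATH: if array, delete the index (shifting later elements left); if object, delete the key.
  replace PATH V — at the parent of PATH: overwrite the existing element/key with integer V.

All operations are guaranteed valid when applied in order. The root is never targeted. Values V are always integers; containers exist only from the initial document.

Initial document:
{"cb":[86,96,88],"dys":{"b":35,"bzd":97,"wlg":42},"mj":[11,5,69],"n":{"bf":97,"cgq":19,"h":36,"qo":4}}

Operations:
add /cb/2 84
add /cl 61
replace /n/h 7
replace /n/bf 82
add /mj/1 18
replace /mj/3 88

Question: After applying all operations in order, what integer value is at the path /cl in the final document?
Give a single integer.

Answer: 61

Derivation:
After op 1 (add /cb/2 84): {"cb":[86,96,84,88],"dys":{"b":35,"bzd":97,"wlg":42},"mj":[11,5,69],"n":{"bf":97,"cgq":19,"h":36,"qo":4}}
After op 2 (add /cl 61): {"cb":[86,96,84,88],"cl":61,"dys":{"b":35,"bzd":97,"wlg":42},"mj":[11,5,69],"n":{"bf":97,"cgq":19,"h":36,"qo":4}}
After op 3 (replace /n/h 7): {"cb":[86,96,84,88],"cl":61,"dys":{"b":35,"bzd":97,"wlg":42},"mj":[11,5,69],"n":{"bf":97,"cgq":19,"h":7,"qo":4}}
After op 4 (replace /n/bf 82): {"cb":[86,96,84,88],"cl":61,"dys":{"b":35,"bzd":97,"wlg":42},"mj":[11,5,69],"n":{"bf":82,"cgq":19,"h":7,"qo":4}}
After op 5 (add /mj/1 18): {"cb":[86,96,84,88],"cl":61,"dys":{"b":35,"bzd":97,"wlg":42},"mj":[11,18,5,69],"n":{"bf":82,"cgq":19,"h":7,"qo":4}}
After op 6 (replace /mj/3 88): {"cb":[86,96,84,88],"cl":61,"dys":{"b":35,"bzd":97,"wlg":42},"mj":[11,18,5,88],"n":{"bf":82,"cgq":19,"h":7,"qo":4}}
Value at /cl: 61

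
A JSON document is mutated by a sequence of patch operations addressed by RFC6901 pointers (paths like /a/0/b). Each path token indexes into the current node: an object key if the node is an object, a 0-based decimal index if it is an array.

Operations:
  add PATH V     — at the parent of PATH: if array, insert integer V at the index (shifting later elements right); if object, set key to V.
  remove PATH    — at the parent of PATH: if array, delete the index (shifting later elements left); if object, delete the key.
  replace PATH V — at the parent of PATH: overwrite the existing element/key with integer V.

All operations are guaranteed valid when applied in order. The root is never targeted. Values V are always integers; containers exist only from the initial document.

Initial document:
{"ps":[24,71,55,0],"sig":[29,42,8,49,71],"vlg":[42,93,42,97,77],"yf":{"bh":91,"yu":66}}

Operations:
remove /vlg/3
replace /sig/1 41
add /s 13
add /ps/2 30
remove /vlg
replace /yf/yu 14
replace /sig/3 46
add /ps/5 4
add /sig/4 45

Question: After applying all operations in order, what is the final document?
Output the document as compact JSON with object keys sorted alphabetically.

After op 1 (remove /vlg/3): {"ps":[24,71,55,0],"sig":[29,42,8,49,71],"vlg":[42,93,42,77],"yf":{"bh":91,"yu":66}}
After op 2 (replace /sig/1 41): {"ps":[24,71,55,0],"sig":[29,41,8,49,71],"vlg":[42,93,42,77],"yf":{"bh":91,"yu":66}}
After op 3 (add /s 13): {"ps":[24,71,55,0],"s":13,"sig":[29,41,8,49,71],"vlg":[42,93,42,77],"yf":{"bh":91,"yu":66}}
After op 4 (add /ps/2 30): {"ps":[24,71,30,55,0],"s":13,"sig":[29,41,8,49,71],"vlg":[42,93,42,77],"yf":{"bh":91,"yu":66}}
After op 5 (remove /vlg): {"ps":[24,71,30,55,0],"s":13,"sig":[29,41,8,49,71],"yf":{"bh":91,"yu":66}}
After op 6 (replace /yf/yu 14): {"ps":[24,71,30,55,0],"s":13,"sig":[29,41,8,49,71],"yf":{"bh":91,"yu":14}}
After op 7 (replace /sig/3 46): {"ps":[24,71,30,55,0],"s":13,"sig":[29,41,8,46,71],"yf":{"bh":91,"yu":14}}
After op 8 (add /ps/5 4): {"ps":[24,71,30,55,0,4],"s":13,"sig":[29,41,8,46,71],"yf":{"bh":91,"yu":14}}
After op 9 (add /sig/4 45): {"ps":[24,71,30,55,0,4],"s":13,"sig":[29,41,8,46,45,71],"yf":{"bh":91,"yu":14}}

Answer: {"ps":[24,71,30,55,0,4],"s":13,"sig":[29,41,8,46,45,71],"yf":{"bh":91,"yu":14}}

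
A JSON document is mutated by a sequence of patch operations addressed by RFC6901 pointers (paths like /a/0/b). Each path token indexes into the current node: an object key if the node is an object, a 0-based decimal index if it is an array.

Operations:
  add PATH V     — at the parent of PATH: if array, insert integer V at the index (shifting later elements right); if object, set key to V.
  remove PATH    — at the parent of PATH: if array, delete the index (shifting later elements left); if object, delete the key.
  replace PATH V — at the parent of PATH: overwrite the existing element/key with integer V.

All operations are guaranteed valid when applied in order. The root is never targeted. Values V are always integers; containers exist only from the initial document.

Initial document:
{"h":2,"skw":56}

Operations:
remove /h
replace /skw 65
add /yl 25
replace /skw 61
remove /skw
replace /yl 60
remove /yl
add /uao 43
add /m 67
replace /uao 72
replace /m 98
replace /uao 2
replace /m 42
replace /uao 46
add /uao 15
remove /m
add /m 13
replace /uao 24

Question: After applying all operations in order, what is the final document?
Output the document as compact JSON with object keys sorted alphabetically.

Answer: {"m":13,"uao":24}

Derivation:
After op 1 (remove /h): {"skw":56}
After op 2 (replace /skw 65): {"skw":65}
After op 3 (add /yl 25): {"skw":65,"yl":25}
After op 4 (replace /skw 61): {"skw":61,"yl":25}
After op 5 (remove /skw): {"yl":25}
After op 6 (replace /yl 60): {"yl":60}
After op 7 (remove /yl): {}
After op 8 (add /uao 43): {"uao":43}
After op 9 (add /m 67): {"m":67,"uao":43}
After op 10 (replace /uao 72): {"m":67,"uao":72}
After op 11 (replace /m 98): {"m":98,"uao":72}
After op 12 (replace /uao 2): {"m":98,"uao":2}
After op 13 (replace /m 42): {"m":42,"uao":2}
After op 14 (replace /uao 46): {"m":42,"uao":46}
After op 15 (add /uao 15): {"m":42,"uao":15}
After op 16 (remove /m): {"uao":15}
After op 17 (add /m 13): {"m":13,"uao":15}
After op 18 (replace /uao 24): {"m":13,"uao":24}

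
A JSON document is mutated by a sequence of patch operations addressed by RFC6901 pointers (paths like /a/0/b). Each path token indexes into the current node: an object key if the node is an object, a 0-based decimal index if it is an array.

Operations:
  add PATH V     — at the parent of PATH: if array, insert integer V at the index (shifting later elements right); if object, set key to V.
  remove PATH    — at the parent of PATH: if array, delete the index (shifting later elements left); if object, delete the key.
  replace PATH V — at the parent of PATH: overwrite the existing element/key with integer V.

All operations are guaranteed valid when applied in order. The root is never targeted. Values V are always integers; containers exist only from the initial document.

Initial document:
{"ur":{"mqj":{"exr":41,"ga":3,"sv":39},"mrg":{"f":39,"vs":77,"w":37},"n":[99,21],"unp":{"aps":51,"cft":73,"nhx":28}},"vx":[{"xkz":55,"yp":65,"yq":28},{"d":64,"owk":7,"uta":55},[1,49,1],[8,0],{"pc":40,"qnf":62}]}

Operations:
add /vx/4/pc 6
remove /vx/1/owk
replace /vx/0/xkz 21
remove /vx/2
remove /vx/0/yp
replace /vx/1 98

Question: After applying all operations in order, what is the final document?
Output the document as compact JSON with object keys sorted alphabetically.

Answer: {"ur":{"mqj":{"exr":41,"ga":3,"sv":39},"mrg":{"f":39,"vs":77,"w":37},"n":[99,21],"unp":{"aps":51,"cft":73,"nhx":28}},"vx":[{"xkz":21,"yq":28},98,[8,0],{"pc":6,"qnf":62}]}

Derivation:
After op 1 (add /vx/4/pc 6): {"ur":{"mqj":{"exr":41,"ga":3,"sv":39},"mrg":{"f":39,"vs":77,"w":37},"n":[99,21],"unp":{"aps":51,"cft":73,"nhx":28}},"vx":[{"xkz":55,"yp":65,"yq":28},{"d":64,"owk":7,"uta":55},[1,49,1],[8,0],{"pc":6,"qnf":62}]}
After op 2 (remove /vx/1/owk): {"ur":{"mqj":{"exr":41,"ga":3,"sv":39},"mrg":{"f":39,"vs":77,"w":37},"n":[99,21],"unp":{"aps":51,"cft":73,"nhx":28}},"vx":[{"xkz":55,"yp":65,"yq":28},{"d":64,"uta":55},[1,49,1],[8,0],{"pc":6,"qnf":62}]}
After op 3 (replace /vx/0/xkz 21): {"ur":{"mqj":{"exr":41,"ga":3,"sv":39},"mrg":{"f":39,"vs":77,"w":37},"n":[99,21],"unp":{"aps":51,"cft":73,"nhx":28}},"vx":[{"xkz":21,"yp":65,"yq":28},{"d":64,"uta":55},[1,49,1],[8,0],{"pc":6,"qnf":62}]}
After op 4 (remove /vx/2): {"ur":{"mqj":{"exr":41,"ga":3,"sv":39},"mrg":{"f":39,"vs":77,"w":37},"n":[99,21],"unp":{"aps":51,"cft":73,"nhx":28}},"vx":[{"xkz":21,"yp":65,"yq":28},{"d":64,"uta":55},[8,0],{"pc":6,"qnf":62}]}
After op 5 (remove /vx/0/yp): {"ur":{"mqj":{"exr":41,"ga":3,"sv":39},"mrg":{"f":39,"vs":77,"w":37},"n":[99,21],"unp":{"aps":51,"cft":73,"nhx":28}},"vx":[{"xkz":21,"yq":28},{"d":64,"uta":55},[8,0],{"pc":6,"qnf":62}]}
After op 6 (replace /vx/1 98): {"ur":{"mqj":{"exr":41,"ga":3,"sv":39},"mrg":{"f":39,"vs":77,"w":37},"n":[99,21],"unp":{"aps":51,"cft":73,"nhx":28}},"vx":[{"xkz":21,"yq":28},98,[8,0],{"pc":6,"qnf":62}]}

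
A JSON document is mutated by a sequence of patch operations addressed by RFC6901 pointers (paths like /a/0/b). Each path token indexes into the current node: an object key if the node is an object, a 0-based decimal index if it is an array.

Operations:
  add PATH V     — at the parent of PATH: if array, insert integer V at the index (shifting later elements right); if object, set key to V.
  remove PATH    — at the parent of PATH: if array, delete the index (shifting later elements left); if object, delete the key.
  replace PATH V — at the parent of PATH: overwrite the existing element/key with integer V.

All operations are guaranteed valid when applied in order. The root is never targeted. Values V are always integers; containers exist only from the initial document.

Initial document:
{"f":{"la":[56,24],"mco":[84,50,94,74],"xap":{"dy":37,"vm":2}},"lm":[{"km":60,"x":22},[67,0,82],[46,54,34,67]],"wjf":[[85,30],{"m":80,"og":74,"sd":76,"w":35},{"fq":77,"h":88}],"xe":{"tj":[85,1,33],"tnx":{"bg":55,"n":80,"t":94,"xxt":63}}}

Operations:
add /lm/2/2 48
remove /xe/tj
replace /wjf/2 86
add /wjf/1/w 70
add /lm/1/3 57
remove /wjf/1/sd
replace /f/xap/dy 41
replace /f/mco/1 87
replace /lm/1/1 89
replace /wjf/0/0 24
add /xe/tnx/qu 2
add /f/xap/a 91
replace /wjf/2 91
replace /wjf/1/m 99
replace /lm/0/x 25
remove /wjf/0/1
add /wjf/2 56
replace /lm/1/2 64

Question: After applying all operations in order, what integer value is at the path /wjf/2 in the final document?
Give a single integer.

Answer: 56

Derivation:
After op 1 (add /lm/2/2 48): {"f":{"la":[56,24],"mco":[84,50,94,74],"xap":{"dy":37,"vm":2}},"lm":[{"km":60,"x":22},[67,0,82],[46,54,48,34,67]],"wjf":[[85,30],{"m":80,"og":74,"sd":76,"w":35},{"fq":77,"h":88}],"xe":{"tj":[85,1,33],"tnx":{"bg":55,"n":80,"t":94,"xxt":63}}}
After op 2 (remove /xe/tj): {"f":{"la":[56,24],"mco":[84,50,94,74],"xap":{"dy":37,"vm":2}},"lm":[{"km":60,"x":22},[67,0,82],[46,54,48,34,67]],"wjf":[[85,30],{"m":80,"og":74,"sd":76,"w":35},{"fq":77,"h":88}],"xe":{"tnx":{"bg":55,"n":80,"t":94,"xxt":63}}}
After op 3 (replace /wjf/2 86): {"f":{"la":[56,24],"mco":[84,50,94,74],"xap":{"dy":37,"vm":2}},"lm":[{"km":60,"x":22},[67,0,82],[46,54,48,34,67]],"wjf":[[85,30],{"m":80,"og":74,"sd":76,"w":35},86],"xe":{"tnx":{"bg":55,"n":80,"t":94,"xxt":63}}}
After op 4 (add /wjf/1/w 70): {"f":{"la":[56,24],"mco":[84,50,94,74],"xap":{"dy":37,"vm":2}},"lm":[{"km":60,"x":22},[67,0,82],[46,54,48,34,67]],"wjf":[[85,30],{"m":80,"og":74,"sd":76,"w":70},86],"xe":{"tnx":{"bg":55,"n":80,"t":94,"xxt":63}}}
After op 5 (add /lm/1/3 57): {"f":{"la":[56,24],"mco":[84,50,94,74],"xap":{"dy":37,"vm":2}},"lm":[{"km":60,"x":22},[67,0,82,57],[46,54,48,34,67]],"wjf":[[85,30],{"m":80,"og":74,"sd":76,"w":70},86],"xe":{"tnx":{"bg":55,"n":80,"t":94,"xxt":63}}}
After op 6 (remove /wjf/1/sd): {"f":{"la":[56,24],"mco":[84,50,94,74],"xap":{"dy":37,"vm":2}},"lm":[{"km":60,"x":22},[67,0,82,57],[46,54,48,34,67]],"wjf":[[85,30],{"m":80,"og":74,"w":70},86],"xe":{"tnx":{"bg":55,"n":80,"t":94,"xxt":63}}}
After op 7 (replace /f/xap/dy 41): {"f":{"la":[56,24],"mco":[84,50,94,74],"xap":{"dy":41,"vm":2}},"lm":[{"km":60,"x":22},[67,0,82,57],[46,54,48,34,67]],"wjf":[[85,30],{"m":80,"og":74,"w":70},86],"xe":{"tnx":{"bg":55,"n":80,"t":94,"xxt":63}}}
After op 8 (replace /f/mco/1 87): {"f":{"la":[56,24],"mco":[84,87,94,74],"xap":{"dy":41,"vm":2}},"lm":[{"km":60,"x":22},[67,0,82,57],[46,54,48,34,67]],"wjf":[[85,30],{"m":80,"og":74,"w":70},86],"xe":{"tnx":{"bg":55,"n":80,"t":94,"xxt":63}}}
After op 9 (replace /lm/1/1 89): {"f":{"la":[56,24],"mco":[84,87,94,74],"xap":{"dy":41,"vm":2}},"lm":[{"km":60,"x":22},[67,89,82,57],[46,54,48,34,67]],"wjf":[[85,30],{"m":80,"og":74,"w":70},86],"xe":{"tnx":{"bg":55,"n":80,"t":94,"xxt":63}}}
After op 10 (replace /wjf/0/0 24): {"f":{"la":[56,24],"mco":[84,87,94,74],"xap":{"dy":41,"vm":2}},"lm":[{"km":60,"x":22},[67,89,82,57],[46,54,48,34,67]],"wjf":[[24,30],{"m":80,"og":74,"w":70},86],"xe":{"tnx":{"bg":55,"n":80,"t":94,"xxt":63}}}
After op 11 (add /xe/tnx/qu 2): {"f":{"la":[56,24],"mco":[84,87,94,74],"xap":{"dy":41,"vm":2}},"lm":[{"km":60,"x":22},[67,89,82,57],[46,54,48,34,67]],"wjf":[[24,30],{"m":80,"og":74,"w":70},86],"xe":{"tnx":{"bg":55,"n":80,"qu":2,"t":94,"xxt":63}}}
After op 12 (add /f/xap/a 91): {"f":{"la":[56,24],"mco":[84,87,94,74],"xap":{"a":91,"dy":41,"vm":2}},"lm":[{"km":60,"x":22},[67,89,82,57],[46,54,48,34,67]],"wjf":[[24,30],{"m":80,"og":74,"w":70},86],"xe":{"tnx":{"bg":55,"n":80,"qu":2,"t":94,"xxt":63}}}
After op 13 (replace /wjf/2 91): {"f":{"la":[56,24],"mco":[84,87,94,74],"xap":{"a":91,"dy":41,"vm":2}},"lm":[{"km":60,"x":22},[67,89,82,57],[46,54,48,34,67]],"wjf":[[24,30],{"m":80,"og":74,"w":70},91],"xe":{"tnx":{"bg":55,"n":80,"qu":2,"t":94,"xxt":63}}}
After op 14 (replace /wjf/1/m 99): {"f":{"la":[56,24],"mco":[84,87,94,74],"xap":{"a":91,"dy":41,"vm":2}},"lm":[{"km":60,"x":22},[67,89,82,57],[46,54,48,34,67]],"wjf":[[24,30],{"m":99,"og":74,"w":70},91],"xe":{"tnx":{"bg":55,"n":80,"qu":2,"t":94,"xxt":63}}}
After op 15 (replace /lm/0/x 25): {"f":{"la":[56,24],"mco":[84,87,94,74],"xap":{"a":91,"dy":41,"vm":2}},"lm":[{"km":60,"x":25},[67,89,82,57],[46,54,48,34,67]],"wjf":[[24,30],{"m":99,"og":74,"w":70},91],"xe":{"tnx":{"bg":55,"n":80,"qu":2,"t":94,"xxt":63}}}
After op 16 (remove /wjf/0/1): {"f":{"la":[56,24],"mco":[84,87,94,74],"xap":{"a":91,"dy":41,"vm":2}},"lm":[{"km":60,"x":25},[67,89,82,57],[46,54,48,34,67]],"wjf":[[24],{"m":99,"og":74,"w":70},91],"xe":{"tnx":{"bg":55,"n":80,"qu":2,"t":94,"xxt":63}}}
After op 17 (add /wjf/2 56): {"f":{"la":[56,24],"mco":[84,87,94,74],"xap":{"a":91,"dy":41,"vm":2}},"lm":[{"km":60,"x":25},[67,89,82,57],[46,54,48,34,67]],"wjf":[[24],{"m":99,"og":74,"w":70},56,91],"xe":{"tnx":{"bg":55,"n":80,"qu":2,"t":94,"xxt":63}}}
After op 18 (replace /lm/1/2 64): {"f":{"la":[56,24],"mco":[84,87,94,74],"xap":{"a":91,"dy":41,"vm":2}},"lm":[{"km":60,"x":25},[67,89,64,57],[46,54,48,34,67]],"wjf":[[24],{"m":99,"og":74,"w":70},56,91],"xe":{"tnx":{"bg":55,"n":80,"qu":2,"t":94,"xxt":63}}}
Value at /wjf/2: 56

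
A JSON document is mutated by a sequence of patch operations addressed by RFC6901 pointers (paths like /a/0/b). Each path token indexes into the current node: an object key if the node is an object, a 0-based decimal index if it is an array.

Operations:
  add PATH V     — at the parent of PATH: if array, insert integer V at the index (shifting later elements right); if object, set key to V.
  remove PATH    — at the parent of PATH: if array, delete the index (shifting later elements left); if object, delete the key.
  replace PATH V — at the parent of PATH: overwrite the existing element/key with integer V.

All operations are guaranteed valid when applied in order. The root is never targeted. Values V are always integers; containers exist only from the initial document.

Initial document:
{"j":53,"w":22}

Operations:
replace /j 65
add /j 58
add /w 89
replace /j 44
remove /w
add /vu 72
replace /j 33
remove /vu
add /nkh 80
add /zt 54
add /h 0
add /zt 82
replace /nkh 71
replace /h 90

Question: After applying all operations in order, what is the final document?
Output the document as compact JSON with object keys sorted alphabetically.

After op 1 (replace /j 65): {"j":65,"w":22}
After op 2 (add /j 58): {"j":58,"w":22}
After op 3 (add /w 89): {"j":58,"w":89}
After op 4 (replace /j 44): {"j":44,"w":89}
After op 5 (remove /w): {"j":44}
After op 6 (add /vu 72): {"j":44,"vu":72}
After op 7 (replace /j 33): {"j":33,"vu":72}
After op 8 (remove /vu): {"j":33}
After op 9 (add /nkh 80): {"j":33,"nkh":80}
After op 10 (add /zt 54): {"j":33,"nkh":80,"zt":54}
After op 11 (add /h 0): {"h":0,"j":33,"nkh":80,"zt":54}
After op 12 (add /zt 82): {"h":0,"j":33,"nkh":80,"zt":82}
After op 13 (replace /nkh 71): {"h":0,"j":33,"nkh":71,"zt":82}
After op 14 (replace /h 90): {"h":90,"j":33,"nkh":71,"zt":82}

Answer: {"h":90,"j":33,"nkh":71,"zt":82}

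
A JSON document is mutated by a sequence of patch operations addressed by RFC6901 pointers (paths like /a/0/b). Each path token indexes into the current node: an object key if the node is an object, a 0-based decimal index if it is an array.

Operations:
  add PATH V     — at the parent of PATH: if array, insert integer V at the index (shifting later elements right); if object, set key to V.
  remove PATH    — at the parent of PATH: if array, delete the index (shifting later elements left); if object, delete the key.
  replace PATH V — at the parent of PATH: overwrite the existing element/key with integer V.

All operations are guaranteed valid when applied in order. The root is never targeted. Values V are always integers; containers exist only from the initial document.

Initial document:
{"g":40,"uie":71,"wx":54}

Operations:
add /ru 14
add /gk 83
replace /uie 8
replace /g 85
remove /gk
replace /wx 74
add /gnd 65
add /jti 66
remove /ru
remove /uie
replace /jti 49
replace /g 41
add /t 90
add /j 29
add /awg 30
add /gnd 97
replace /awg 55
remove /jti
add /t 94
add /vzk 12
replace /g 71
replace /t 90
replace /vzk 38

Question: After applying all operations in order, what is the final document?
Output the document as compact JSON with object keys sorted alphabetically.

After op 1 (add /ru 14): {"g":40,"ru":14,"uie":71,"wx":54}
After op 2 (add /gk 83): {"g":40,"gk":83,"ru":14,"uie":71,"wx":54}
After op 3 (replace /uie 8): {"g":40,"gk":83,"ru":14,"uie":8,"wx":54}
After op 4 (replace /g 85): {"g":85,"gk":83,"ru":14,"uie":8,"wx":54}
After op 5 (remove /gk): {"g":85,"ru":14,"uie":8,"wx":54}
After op 6 (replace /wx 74): {"g":85,"ru":14,"uie":8,"wx":74}
After op 7 (add /gnd 65): {"g":85,"gnd":65,"ru":14,"uie":8,"wx":74}
After op 8 (add /jti 66): {"g":85,"gnd":65,"jti":66,"ru":14,"uie":8,"wx":74}
After op 9 (remove /ru): {"g":85,"gnd":65,"jti":66,"uie":8,"wx":74}
After op 10 (remove /uie): {"g":85,"gnd":65,"jti":66,"wx":74}
After op 11 (replace /jti 49): {"g":85,"gnd":65,"jti":49,"wx":74}
After op 12 (replace /g 41): {"g":41,"gnd":65,"jti":49,"wx":74}
After op 13 (add /t 90): {"g":41,"gnd":65,"jti":49,"t":90,"wx":74}
After op 14 (add /j 29): {"g":41,"gnd":65,"j":29,"jti":49,"t":90,"wx":74}
After op 15 (add /awg 30): {"awg":30,"g":41,"gnd":65,"j":29,"jti":49,"t":90,"wx":74}
After op 16 (add /gnd 97): {"awg":30,"g":41,"gnd":97,"j":29,"jti":49,"t":90,"wx":74}
After op 17 (replace /awg 55): {"awg":55,"g":41,"gnd":97,"j":29,"jti":49,"t":90,"wx":74}
After op 18 (remove /jti): {"awg":55,"g":41,"gnd":97,"j":29,"t":90,"wx":74}
After op 19 (add /t 94): {"awg":55,"g":41,"gnd":97,"j":29,"t":94,"wx":74}
After op 20 (add /vzk 12): {"awg":55,"g":41,"gnd":97,"j":29,"t":94,"vzk":12,"wx":74}
After op 21 (replace /g 71): {"awg":55,"g":71,"gnd":97,"j":29,"t":94,"vzk":12,"wx":74}
After op 22 (replace /t 90): {"awg":55,"g":71,"gnd":97,"j":29,"t":90,"vzk":12,"wx":74}
After op 23 (replace /vzk 38): {"awg":55,"g":71,"gnd":97,"j":29,"t":90,"vzk":38,"wx":74}

Answer: {"awg":55,"g":71,"gnd":97,"j":29,"t":90,"vzk":38,"wx":74}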